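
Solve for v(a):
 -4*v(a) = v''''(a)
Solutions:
 v(a) = (C1*sin(a) + C2*cos(a))*exp(-a) + (C3*sin(a) + C4*cos(a))*exp(a)


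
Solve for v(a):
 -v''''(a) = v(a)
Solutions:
 v(a) = (C1*sin(sqrt(2)*a/2) + C2*cos(sqrt(2)*a/2))*exp(-sqrt(2)*a/2) + (C3*sin(sqrt(2)*a/2) + C4*cos(sqrt(2)*a/2))*exp(sqrt(2)*a/2)


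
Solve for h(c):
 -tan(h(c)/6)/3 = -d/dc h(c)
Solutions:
 h(c) = -6*asin(C1*exp(c/18)) + 6*pi
 h(c) = 6*asin(C1*exp(c/18))


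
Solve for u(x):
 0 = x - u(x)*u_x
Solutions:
 u(x) = -sqrt(C1 + x^2)
 u(x) = sqrt(C1 + x^2)


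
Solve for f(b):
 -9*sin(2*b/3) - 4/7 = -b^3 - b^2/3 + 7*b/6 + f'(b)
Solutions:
 f(b) = C1 + b^4/4 + b^3/9 - 7*b^2/12 - 4*b/7 + 27*cos(2*b/3)/2


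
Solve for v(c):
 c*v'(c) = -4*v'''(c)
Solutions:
 v(c) = C1 + Integral(C2*airyai(-2^(1/3)*c/2) + C3*airybi(-2^(1/3)*c/2), c)


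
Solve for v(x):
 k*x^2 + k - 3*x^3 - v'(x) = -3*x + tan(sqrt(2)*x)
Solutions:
 v(x) = C1 + k*x^3/3 + k*x - 3*x^4/4 + 3*x^2/2 + sqrt(2)*log(cos(sqrt(2)*x))/2


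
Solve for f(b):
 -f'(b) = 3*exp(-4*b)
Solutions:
 f(b) = C1 + 3*exp(-4*b)/4


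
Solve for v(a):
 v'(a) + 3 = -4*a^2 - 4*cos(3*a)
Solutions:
 v(a) = C1 - 4*a^3/3 - 3*a - 4*sin(3*a)/3


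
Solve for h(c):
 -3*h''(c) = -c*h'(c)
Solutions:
 h(c) = C1 + C2*erfi(sqrt(6)*c/6)


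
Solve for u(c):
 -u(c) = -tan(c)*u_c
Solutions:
 u(c) = C1*sin(c)


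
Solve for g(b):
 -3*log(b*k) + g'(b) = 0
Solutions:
 g(b) = C1 + 3*b*log(b*k) - 3*b


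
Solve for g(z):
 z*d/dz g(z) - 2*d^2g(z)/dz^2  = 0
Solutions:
 g(z) = C1 + C2*erfi(z/2)


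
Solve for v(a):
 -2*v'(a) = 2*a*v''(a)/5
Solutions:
 v(a) = C1 + C2/a^4


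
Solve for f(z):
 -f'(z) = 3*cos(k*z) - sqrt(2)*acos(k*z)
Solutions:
 f(z) = C1 - 3*Piecewise((sin(k*z)/k, Ne(k, 0)), (z, True)) + sqrt(2)*Piecewise((z*acos(k*z) - sqrt(-k^2*z^2 + 1)/k, Ne(k, 0)), (pi*z/2, True))


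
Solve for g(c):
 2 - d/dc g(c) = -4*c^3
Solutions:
 g(c) = C1 + c^4 + 2*c


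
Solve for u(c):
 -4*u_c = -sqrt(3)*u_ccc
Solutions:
 u(c) = C1 + C2*exp(-2*3^(3/4)*c/3) + C3*exp(2*3^(3/4)*c/3)


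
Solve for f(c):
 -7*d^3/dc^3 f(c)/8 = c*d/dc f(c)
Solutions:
 f(c) = C1 + Integral(C2*airyai(-2*7^(2/3)*c/7) + C3*airybi(-2*7^(2/3)*c/7), c)


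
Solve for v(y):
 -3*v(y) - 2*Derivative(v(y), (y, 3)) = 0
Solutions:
 v(y) = C3*exp(-2^(2/3)*3^(1/3)*y/2) + (C1*sin(2^(2/3)*3^(5/6)*y/4) + C2*cos(2^(2/3)*3^(5/6)*y/4))*exp(2^(2/3)*3^(1/3)*y/4)


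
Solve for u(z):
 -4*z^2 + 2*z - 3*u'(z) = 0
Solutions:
 u(z) = C1 - 4*z^3/9 + z^2/3


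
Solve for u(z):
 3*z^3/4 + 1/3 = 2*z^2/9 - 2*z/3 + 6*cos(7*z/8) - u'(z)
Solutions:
 u(z) = C1 - 3*z^4/16 + 2*z^3/27 - z^2/3 - z/3 + 48*sin(7*z/8)/7


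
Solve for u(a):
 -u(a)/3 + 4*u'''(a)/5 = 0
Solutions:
 u(a) = C3*exp(90^(1/3)*a/6) + (C1*sin(10^(1/3)*3^(1/6)*a/4) + C2*cos(10^(1/3)*3^(1/6)*a/4))*exp(-90^(1/3)*a/12)


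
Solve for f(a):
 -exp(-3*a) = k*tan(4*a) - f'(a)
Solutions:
 f(a) = C1 + k*log(tan(4*a)^2 + 1)/8 - exp(-3*a)/3


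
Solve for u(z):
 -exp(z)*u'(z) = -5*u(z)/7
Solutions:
 u(z) = C1*exp(-5*exp(-z)/7)


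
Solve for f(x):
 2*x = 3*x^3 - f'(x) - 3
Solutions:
 f(x) = C1 + 3*x^4/4 - x^2 - 3*x


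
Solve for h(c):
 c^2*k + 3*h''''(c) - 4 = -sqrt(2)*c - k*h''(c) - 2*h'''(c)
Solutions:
 h(c) = C1 + C2*c + C3*exp(c*(sqrt(1 - 3*k) - 1)/3) + C4*exp(-c*(sqrt(1 - 3*k) + 1)/3) - c^4/12 + c^3*(4 - sqrt(2))/(6*k) + c^2*(5 - 4/k + sqrt(2)/k)/k


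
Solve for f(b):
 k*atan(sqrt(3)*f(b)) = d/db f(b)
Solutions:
 Integral(1/atan(sqrt(3)*_y), (_y, f(b))) = C1 + b*k


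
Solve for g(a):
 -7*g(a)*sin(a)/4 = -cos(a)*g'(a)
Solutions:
 g(a) = C1/cos(a)^(7/4)


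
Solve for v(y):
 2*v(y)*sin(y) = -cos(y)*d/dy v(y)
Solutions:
 v(y) = C1*cos(y)^2


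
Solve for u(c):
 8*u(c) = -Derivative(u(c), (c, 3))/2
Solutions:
 u(c) = C3*exp(-2*2^(1/3)*c) + (C1*sin(2^(1/3)*sqrt(3)*c) + C2*cos(2^(1/3)*sqrt(3)*c))*exp(2^(1/3)*c)


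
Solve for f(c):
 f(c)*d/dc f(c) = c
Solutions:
 f(c) = -sqrt(C1 + c^2)
 f(c) = sqrt(C1 + c^2)


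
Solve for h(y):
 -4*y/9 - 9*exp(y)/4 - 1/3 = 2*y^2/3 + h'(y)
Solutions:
 h(y) = C1 - 2*y^3/9 - 2*y^2/9 - y/3 - 9*exp(y)/4


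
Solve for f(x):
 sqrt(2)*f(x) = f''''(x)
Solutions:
 f(x) = C1*exp(-2^(1/8)*x) + C2*exp(2^(1/8)*x) + C3*sin(2^(1/8)*x) + C4*cos(2^(1/8)*x)


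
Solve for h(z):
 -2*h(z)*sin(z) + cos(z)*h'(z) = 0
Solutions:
 h(z) = C1/cos(z)^2


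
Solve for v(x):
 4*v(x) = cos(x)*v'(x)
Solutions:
 v(x) = C1*(sin(x)^2 + 2*sin(x) + 1)/(sin(x)^2 - 2*sin(x) + 1)


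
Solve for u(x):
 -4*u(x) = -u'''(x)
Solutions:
 u(x) = C3*exp(2^(2/3)*x) + (C1*sin(2^(2/3)*sqrt(3)*x/2) + C2*cos(2^(2/3)*sqrt(3)*x/2))*exp(-2^(2/3)*x/2)


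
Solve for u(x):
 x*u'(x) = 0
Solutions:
 u(x) = C1


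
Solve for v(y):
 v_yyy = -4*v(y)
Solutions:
 v(y) = C3*exp(-2^(2/3)*y) + (C1*sin(2^(2/3)*sqrt(3)*y/2) + C2*cos(2^(2/3)*sqrt(3)*y/2))*exp(2^(2/3)*y/2)


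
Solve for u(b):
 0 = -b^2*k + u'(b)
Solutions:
 u(b) = C1 + b^3*k/3


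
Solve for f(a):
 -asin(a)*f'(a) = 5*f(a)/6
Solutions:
 f(a) = C1*exp(-5*Integral(1/asin(a), a)/6)


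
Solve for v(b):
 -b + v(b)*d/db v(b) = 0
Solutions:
 v(b) = -sqrt(C1 + b^2)
 v(b) = sqrt(C1 + b^2)


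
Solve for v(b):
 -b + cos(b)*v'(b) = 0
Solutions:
 v(b) = C1 + Integral(b/cos(b), b)


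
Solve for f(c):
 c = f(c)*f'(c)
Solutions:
 f(c) = -sqrt(C1 + c^2)
 f(c) = sqrt(C1 + c^2)


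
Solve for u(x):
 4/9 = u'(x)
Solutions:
 u(x) = C1 + 4*x/9


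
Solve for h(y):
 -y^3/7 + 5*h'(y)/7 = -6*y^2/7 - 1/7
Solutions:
 h(y) = C1 + y^4/20 - 2*y^3/5 - y/5


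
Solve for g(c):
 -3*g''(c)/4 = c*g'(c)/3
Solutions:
 g(c) = C1 + C2*erf(sqrt(2)*c/3)


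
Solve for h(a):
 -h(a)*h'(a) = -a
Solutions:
 h(a) = -sqrt(C1 + a^2)
 h(a) = sqrt(C1 + a^2)


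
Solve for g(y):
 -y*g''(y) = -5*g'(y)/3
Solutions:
 g(y) = C1 + C2*y^(8/3)


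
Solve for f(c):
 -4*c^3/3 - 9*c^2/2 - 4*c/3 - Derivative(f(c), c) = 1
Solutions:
 f(c) = C1 - c^4/3 - 3*c^3/2 - 2*c^2/3 - c


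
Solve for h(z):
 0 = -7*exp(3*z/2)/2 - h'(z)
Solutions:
 h(z) = C1 - 7*exp(3*z/2)/3


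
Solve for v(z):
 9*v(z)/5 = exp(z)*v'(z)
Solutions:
 v(z) = C1*exp(-9*exp(-z)/5)


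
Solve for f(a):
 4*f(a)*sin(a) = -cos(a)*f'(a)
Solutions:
 f(a) = C1*cos(a)^4


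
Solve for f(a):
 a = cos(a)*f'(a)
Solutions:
 f(a) = C1 + Integral(a/cos(a), a)


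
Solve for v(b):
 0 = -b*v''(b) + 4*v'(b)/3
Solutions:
 v(b) = C1 + C2*b^(7/3)


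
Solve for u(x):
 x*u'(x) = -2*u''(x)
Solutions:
 u(x) = C1 + C2*erf(x/2)


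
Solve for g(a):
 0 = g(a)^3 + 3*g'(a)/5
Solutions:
 g(a) = -sqrt(6)*sqrt(-1/(C1 - 5*a))/2
 g(a) = sqrt(6)*sqrt(-1/(C1 - 5*a))/2


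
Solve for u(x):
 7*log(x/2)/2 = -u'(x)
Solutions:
 u(x) = C1 - 7*x*log(x)/2 + 7*x*log(2)/2 + 7*x/2


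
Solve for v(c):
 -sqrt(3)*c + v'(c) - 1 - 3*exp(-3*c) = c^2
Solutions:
 v(c) = C1 + c^3/3 + sqrt(3)*c^2/2 + c - exp(-3*c)


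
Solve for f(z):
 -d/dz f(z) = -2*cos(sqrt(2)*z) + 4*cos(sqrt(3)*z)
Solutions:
 f(z) = C1 + sqrt(2)*sin(sqrt(2)*z) - 4*sqrt(3)*sin(sqrt(3)*z)/3


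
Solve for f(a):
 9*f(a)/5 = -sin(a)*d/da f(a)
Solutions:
 f(a) = C1*(cos(a) + 1)^(9/10)/(cos(a) - 1)^(9/10)


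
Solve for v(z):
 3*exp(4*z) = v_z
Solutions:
 v(z) = C1 + 3*exp(4*z)/4


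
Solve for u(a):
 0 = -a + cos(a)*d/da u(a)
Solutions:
 u(a) = C1 + Integral(a/cos(a), a)


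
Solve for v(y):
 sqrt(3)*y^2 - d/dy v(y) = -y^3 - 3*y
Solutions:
 v(y) = C1 + y^4/4 + sqrt(3)*y^3/3 + 3*y^2/2


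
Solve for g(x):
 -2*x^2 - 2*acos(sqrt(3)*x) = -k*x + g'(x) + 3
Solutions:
 g(x) = C1 + k*x^2/2 - 2*x^3/3 - 2*x*acos(sqrt(3)*x) - 3*x + 2*sqrt(3)*sqrt(1 - 3*x^2)/3


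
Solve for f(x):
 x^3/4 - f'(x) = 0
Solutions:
 f(x) = C1 + x^4/16


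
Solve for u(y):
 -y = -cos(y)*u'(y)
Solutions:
 u(y) = C1 + Integral(y/cos(y), y)


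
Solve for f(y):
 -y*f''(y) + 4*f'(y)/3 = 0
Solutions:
 f(y) = C1 + C2*y^(7/3)


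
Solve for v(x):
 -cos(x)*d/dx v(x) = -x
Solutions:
 v(x) = C1 + Integral(x/cos(x), x)


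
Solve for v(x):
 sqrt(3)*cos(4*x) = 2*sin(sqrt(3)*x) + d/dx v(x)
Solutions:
 v(x) = C1 + sqrt(3)*sin(4*x)/4 + 2*sqrt(3)*cos(sqrt(3)*x)/3


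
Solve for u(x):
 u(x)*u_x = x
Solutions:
 u(x) = -sqrt(C1 + x^2)
 u(x) = sqrt(C1 + x^2)


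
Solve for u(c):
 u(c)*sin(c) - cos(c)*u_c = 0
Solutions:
 u(c) = C1/cos(c)


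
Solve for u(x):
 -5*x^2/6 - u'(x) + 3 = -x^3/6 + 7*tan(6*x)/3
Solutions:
 u(x) = C1 + x^4/24 - 5*x^3/18 + 3*x + 7*log(cos(6*x))/18


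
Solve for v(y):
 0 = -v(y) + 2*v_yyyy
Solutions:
 v(y) = C1*exp(-2^(3/4)*y/2) + C2*exp(2^(3/4)*y/2) + C3*sin(2^(3/4)*y/2) + C4*cos(2^(3/4)*y/2)


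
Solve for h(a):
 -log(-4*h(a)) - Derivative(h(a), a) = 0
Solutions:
 Integral(1/(log(-_y) + 2*log(2)), (_y, h(a))) = C1 - a


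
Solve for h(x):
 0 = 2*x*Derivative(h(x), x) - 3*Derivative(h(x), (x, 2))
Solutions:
 h(x) = C1 + C2*erfi(sqrt(3)*x/3)


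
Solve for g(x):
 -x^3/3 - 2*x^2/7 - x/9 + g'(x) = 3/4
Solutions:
 g(x) = C1 + x^4/12 + 2*x^3/21 + x^2/18 + 3*x/4


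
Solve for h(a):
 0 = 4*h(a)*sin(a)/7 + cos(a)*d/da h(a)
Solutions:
 h(a) = C1*cos(a)^(4/7)


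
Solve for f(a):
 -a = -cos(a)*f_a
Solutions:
 f(a) = C1 + Integral(a/cos(a), a)


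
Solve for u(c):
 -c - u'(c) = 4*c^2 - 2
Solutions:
 u(c) = C1 - 4*c^3/3 - c^2/2 + 2*c


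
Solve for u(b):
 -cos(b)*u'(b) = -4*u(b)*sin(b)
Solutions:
 u(b) = C1/cos(b)^4


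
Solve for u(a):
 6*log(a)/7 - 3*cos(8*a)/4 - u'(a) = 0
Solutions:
 u(a) = C1 + 6*a*log(a)/7 - 6*a/7 - 3*sin(8*a)/32


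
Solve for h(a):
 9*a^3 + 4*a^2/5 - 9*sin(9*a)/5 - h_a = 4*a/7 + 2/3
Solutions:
 h(a) = C1 + 9*a^4/4 + 4*a^3/15 - 2*a^2/7 - 2*a/3 + cos(9*a)/5


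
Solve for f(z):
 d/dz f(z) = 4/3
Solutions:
 f(z) = C1 + 4*z/3


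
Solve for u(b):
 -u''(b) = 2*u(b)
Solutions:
 u(b) = C1*sin(sqrt(2)*b) + C2*cos(sqrt(2)*b)


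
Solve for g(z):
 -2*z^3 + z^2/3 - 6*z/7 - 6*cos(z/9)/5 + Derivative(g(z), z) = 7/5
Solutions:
 g(z) = C1 + z^4/2 - z^3/9 + 3*z^2/7 + 7*z/5 + 54*sin(z/9)/5


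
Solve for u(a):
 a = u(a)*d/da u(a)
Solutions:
 u(a) = -sqrt(C1 + a^2)
 u(a) = sqrt(C1 + a^2)


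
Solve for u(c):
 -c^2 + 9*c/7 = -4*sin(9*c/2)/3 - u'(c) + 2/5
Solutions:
 u(c) = C1 + c^3/3 - 9*c^2/14 + 2*c/5 + 8*cos(9*c/2)/27


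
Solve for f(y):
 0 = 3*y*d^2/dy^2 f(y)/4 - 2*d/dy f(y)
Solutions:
 f(y) = C1 + C2*y^(11/3)


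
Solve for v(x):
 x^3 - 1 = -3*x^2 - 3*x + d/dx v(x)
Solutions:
 v(x) = C1 + x^4/4 + x^3 + 3*x^2/2 - x


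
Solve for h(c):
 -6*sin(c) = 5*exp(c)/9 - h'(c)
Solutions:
 h(c) = C1 + 5*exp(c)/9 - 6*cos(c)


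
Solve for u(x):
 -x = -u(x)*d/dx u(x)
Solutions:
 u(x) = -sqrt(C1 + x^2)
 u(x) = sqrt(C1 + x^2)


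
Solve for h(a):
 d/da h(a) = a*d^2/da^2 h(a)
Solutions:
 h(a) = C1 + C2*a^2


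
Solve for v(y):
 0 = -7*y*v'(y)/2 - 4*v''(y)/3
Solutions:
 v(y) = C1 + C2*erf(sqrt(21)*y/4)


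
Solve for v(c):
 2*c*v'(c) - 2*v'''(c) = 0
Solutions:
 v(c) = C1 + Integral(C2*airyai(c) + C3*airybi(c), c)


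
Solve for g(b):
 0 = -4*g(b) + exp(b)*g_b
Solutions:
 g(b) = C1*exp(-4*exp(-b))


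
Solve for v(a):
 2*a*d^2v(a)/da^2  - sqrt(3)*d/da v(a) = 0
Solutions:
 v(a) = C1 + C2*a^(sqrt(3)/2 + 1)


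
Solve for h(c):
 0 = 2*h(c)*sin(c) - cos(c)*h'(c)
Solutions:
 h(c) = C1/cos(c)^2


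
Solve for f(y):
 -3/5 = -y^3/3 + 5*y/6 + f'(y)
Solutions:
 f(y) = C1 + y^4/12 - 5*y^2/12 - 3*y/5


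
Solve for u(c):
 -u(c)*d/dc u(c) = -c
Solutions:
 u(c) = -sqrt(C1 + c^2)
 u(c) = sqrt(C1 + c^2)


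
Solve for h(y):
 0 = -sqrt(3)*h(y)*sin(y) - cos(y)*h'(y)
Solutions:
 h(y) = C1*cos(y)^(sqrt(3))


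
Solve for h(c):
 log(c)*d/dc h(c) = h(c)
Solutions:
 h(c) = C1*exp(li(c))


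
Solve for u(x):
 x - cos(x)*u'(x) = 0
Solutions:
 u(x) = C1 + Integral(x/cos(x), x)


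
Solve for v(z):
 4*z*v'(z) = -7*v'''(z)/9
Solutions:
 v(z) = C1 + Integral(C2*airyai(-42^(2/3)*z/7) + C3*airybi(-42^(2/3)*z/7), z)


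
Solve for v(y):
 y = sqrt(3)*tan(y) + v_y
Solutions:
 v(y) = C1 + y^2/2 + sqrt(3)*log(cos(y))


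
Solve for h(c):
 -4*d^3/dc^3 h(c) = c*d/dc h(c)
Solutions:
 h(c) = C1 + Integral(C2*airyai(-2^(1/3)*c/2) + C3*airybi(-2^(1/3)*c/2), c)


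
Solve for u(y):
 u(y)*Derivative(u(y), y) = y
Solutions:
 u(y) = -sqrt(C1 + y^2)
 u(y) = sqrt(C1 + y^2)


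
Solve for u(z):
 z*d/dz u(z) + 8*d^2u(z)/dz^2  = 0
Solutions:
 u(z) = C1 + C2*erf(z/4)


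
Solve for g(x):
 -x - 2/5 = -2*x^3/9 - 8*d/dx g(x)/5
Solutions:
 g(x) = C1 - 5*x^4/144 + 5*x^2/16 + x/4


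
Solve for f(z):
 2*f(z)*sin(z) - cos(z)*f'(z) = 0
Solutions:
 f(z) = C1/cos(z)^2


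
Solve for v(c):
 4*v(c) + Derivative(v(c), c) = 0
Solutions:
 v(c) = C1*exp(-4*c)


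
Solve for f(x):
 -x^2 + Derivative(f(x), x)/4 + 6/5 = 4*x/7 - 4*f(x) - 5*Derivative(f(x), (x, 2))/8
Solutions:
 f(x) = x^2/4 + 25*x/224 + (C1*sin(sqrt(159)*x/5) + C2*cos(sqrt(159)*x/5))*exp(-x/5) - 6901/17920


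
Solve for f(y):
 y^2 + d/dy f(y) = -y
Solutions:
 f(y) = C1 - y^3/3 - y^2/2


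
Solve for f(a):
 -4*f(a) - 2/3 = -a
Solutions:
 f(a) = a/4 - 1/6


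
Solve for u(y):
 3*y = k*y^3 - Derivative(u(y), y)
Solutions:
 u(y) = C1 + k*y^4/4 - 3*y^2/2


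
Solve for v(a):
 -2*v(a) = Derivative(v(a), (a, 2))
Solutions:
 v(a) = C1*sin(sqrt(2)*a) + C2*cos(sqrt(2)*a)


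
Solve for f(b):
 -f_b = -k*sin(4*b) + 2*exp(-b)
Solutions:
 f(b) = C1 - k*cos(4*b)/4 + 2*exp(-b)


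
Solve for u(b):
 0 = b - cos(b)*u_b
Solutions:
 u(b) = C1 + Integral(b/cos(b), b)


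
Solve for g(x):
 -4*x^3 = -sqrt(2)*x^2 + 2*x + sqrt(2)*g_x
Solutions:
 g(x) = C1 - sqrt(2)*x^4/2 + x^3/3 - sqrt(2)*x^2/2


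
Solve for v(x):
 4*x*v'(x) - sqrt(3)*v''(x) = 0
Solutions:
 v(x) = C1 + C2*erfi(sqrt(2)*3^(3/4)*x/3)


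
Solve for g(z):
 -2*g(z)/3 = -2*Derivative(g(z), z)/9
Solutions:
 g(z) = C1*exp(3*z)


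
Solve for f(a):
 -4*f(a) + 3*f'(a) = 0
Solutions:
 f(a) = C1*exp(4*a/3)


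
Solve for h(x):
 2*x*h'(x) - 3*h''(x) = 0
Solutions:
 h(x) = C1 + C2*erfi(sqrt(3)*x/3)


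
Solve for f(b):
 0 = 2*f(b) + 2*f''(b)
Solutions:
 f(b) = C1*sin(b) + C2*cos(b)


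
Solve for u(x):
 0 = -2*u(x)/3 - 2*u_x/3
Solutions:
 u(x) = C1*exp(-x)


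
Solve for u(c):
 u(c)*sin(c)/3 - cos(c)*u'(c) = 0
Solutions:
 u(c) = C1/cos(c)^(1/3)


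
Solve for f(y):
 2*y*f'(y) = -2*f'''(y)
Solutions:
 f(y) = C1 + Integral(C2*airyai(-y) + C3*airybi(-y), y)


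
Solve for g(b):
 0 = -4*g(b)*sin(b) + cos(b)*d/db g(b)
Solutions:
 g(b) = C1/cos(b)^4


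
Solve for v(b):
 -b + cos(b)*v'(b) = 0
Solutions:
 v(b) = C1 + Integral(b/cos(b), b)


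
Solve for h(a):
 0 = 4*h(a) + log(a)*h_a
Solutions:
 h(a) = C1*exp(-4*li(a))


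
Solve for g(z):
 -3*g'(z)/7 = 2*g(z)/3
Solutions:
 g(z) = C1*exp(-14*z/9)


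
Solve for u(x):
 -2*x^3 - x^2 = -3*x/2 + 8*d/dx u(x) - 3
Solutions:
 u(x) = C1 - x^4/16 - x^3/24 + 3*x^2/32 + 3*x/8


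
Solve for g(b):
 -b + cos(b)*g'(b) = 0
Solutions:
 g(b) = C1 + Integral(b/cos(b), b)


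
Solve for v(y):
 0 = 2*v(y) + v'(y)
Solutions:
 v(y) = C1*exp(-2*y)


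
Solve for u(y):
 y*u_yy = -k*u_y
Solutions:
 u(y) = C1 + y^(1 - re(k))*(C2*sin(log(y)*Abs(im(k))) + C3*cos(log(y)*im(k)))


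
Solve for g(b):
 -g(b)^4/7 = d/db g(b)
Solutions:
 g(b) = 7^(1/3)*(1/(C1 + 3*b))^(1/3)
 g(b) = 7^(1/3)*(-3^(2/3) - 3*3^(1/6)*I)*(1/(C1 + b))^(1/3)/6
 g(b) = 7^(1/3)*(-3^(2/3) + 3*3^(1/6)*I)*(1/(C1 + b))^(1/3)/6


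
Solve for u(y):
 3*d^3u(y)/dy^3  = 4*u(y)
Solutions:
 u(y) = C3*exp(6^(2/3)*y/3) + (C1*sin(2^(2/3)*3^(1/6)*y/2) + C2*cos(2^(2/3)*3^(1/6)*y/2))*exp(-6^(2/3)*y/6)


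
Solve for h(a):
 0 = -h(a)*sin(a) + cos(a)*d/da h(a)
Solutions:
 h(a) = C1/cos(a)


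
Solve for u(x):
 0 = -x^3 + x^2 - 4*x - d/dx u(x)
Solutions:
 u(x) = C1 - x^4/4 + x^3/3 - 2*x^2


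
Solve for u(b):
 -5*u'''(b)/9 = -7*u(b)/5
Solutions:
 u(b) = C3*exp(315^(1/3)*b/5) + (C1*sin(3*3^(1/6)*35^(1/3)*b/10) + C2*cos(3*3^(1/6)*35^(1/3)*b/10))*exp(-315^(1/3)*b/10)


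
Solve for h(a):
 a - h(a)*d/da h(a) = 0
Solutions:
 h(a) = -sqrt(C1 + a^2)
 h(a) = sqrt(C1 + a^2)


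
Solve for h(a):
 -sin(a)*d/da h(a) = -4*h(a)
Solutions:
 h(a) = C1*(cos(a)^2 - 2*cos(a) + 1)/(cos(a)^2 + 2*cos(a) + 1)


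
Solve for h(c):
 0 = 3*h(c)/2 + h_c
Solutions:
 h(c) = C1*exp(-3*c/2)


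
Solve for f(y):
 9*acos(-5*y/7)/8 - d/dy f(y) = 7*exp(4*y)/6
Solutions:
 f(y) = C1 + 9*y*acos(-5*y/7)/8 + 9*sqrt(49 - 25*y^2)/40 - 7*exp(4*y)/24


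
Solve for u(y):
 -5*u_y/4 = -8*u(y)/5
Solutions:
 u(y) = C1*exp(32*y/25)


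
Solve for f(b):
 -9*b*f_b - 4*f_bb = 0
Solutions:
 f(b) = C1 + C2*erf(3*sqrt(2)*b/4)


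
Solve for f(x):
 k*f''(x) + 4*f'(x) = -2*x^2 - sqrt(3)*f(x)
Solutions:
 f(x) = C1*exp(x*(sqrt(-sqrt(3)*k + 4) - 2)/k) + C2*exp(-x*(sqrt(-sqrt(3)*k + 4) + 2)/k) + 4*k/3 - 2*sqrt(3)*x^2/3 + 16*x/3 - 64*sqrt(3)/9


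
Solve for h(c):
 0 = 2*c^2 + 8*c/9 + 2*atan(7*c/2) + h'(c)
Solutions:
 h(c) = C1 - 2*c^3/3 - 4*c^2/9 - 2*c*atan(7*c/2) + 2*log(49*c^2 + 4)/7


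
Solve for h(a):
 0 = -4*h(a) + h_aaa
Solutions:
 h(a) = C3*exp(2^(2/3)*a) + (C1*sin(2^(2/3)*sqrt(3)*a/2) + C2*cos(2^(2/3)*sqrt(3)*a/2))*exp(-2^(2/3)*a/2)


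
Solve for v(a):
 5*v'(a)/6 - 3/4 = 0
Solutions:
 v(a) = C1 + 9*a/10


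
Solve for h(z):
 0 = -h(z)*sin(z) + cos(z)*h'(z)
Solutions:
 h(z) = C1/cos(z)


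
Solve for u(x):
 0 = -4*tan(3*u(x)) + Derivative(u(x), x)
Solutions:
 u(x) = -asin(C1*exp(12*x))/3 + pi/3
 u(x) = asin(C1*exp(12*x))/3


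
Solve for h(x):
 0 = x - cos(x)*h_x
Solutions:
 h(x) = C1 + Integral(x/cos(x), x)


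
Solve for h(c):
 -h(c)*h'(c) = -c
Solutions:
 h(c) = -sqrt(C1 + c^2)
 h(c) = sqrt(C1 + c^2)


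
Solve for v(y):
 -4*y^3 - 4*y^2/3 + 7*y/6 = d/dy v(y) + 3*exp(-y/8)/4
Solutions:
 v(y) = C1 - y^4 - 4*y^3/9 + 7*y^2/12 + 6*exp(-y/8)


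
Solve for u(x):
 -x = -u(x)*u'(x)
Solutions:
 u(x) = -sqrt(C1 + x^2)
 u(x) = sqrt(C1 + x^2)


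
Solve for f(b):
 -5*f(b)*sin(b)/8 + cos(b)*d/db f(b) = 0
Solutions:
 f(b) = C1/cos(b)^(5/8)


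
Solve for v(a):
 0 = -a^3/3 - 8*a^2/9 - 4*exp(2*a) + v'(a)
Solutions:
 v(a) = C1 + a^4/12 + 8*a^3/27 + 2*exp(2*a)


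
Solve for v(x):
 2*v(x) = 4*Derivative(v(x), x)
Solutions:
 v(x) = C1*exp(x/2)


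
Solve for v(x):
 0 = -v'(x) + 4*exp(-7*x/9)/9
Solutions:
 v(x) = C1 - 4*exp(-7*x/9)/7


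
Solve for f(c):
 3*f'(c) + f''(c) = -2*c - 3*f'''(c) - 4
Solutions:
 f(c) = C1 - c^2/3 - 10*c/9 + (C2*sin(sqrt(35)*c/6) + C3*cos(sqrt(35)*c/6))*exp(-c/6)


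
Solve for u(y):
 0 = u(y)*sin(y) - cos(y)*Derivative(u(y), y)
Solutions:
 u(y) = C1/cos(y)


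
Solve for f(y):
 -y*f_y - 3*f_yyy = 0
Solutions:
 f(y) = C1 + Integral(C2*airyai(-3^(2/3)*y/3) + C3*airybi(-3^(2/3)*y/3), y)


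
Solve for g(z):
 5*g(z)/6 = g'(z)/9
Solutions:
 g(z) = C1*exp(15*z/2)


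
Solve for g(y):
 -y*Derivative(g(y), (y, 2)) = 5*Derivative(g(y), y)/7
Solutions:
 g(y) = C1 + C2*y^(2/7)


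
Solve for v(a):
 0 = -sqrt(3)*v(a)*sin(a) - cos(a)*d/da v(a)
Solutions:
 v(a) = C1*cos(a)^(sqrt(3))


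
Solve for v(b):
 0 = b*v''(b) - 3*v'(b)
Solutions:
 v(b) = C1 + C2*b^4


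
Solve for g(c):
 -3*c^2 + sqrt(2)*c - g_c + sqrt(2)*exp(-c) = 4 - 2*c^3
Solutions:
 g(c) = C1 + c^4/2 - c^3 + sqrt(2)*c^2/2 - 4*c - sqrt(2)*exp(-c)


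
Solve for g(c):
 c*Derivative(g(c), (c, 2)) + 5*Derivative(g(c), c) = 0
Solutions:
 g(c) = C1 + C2/c^4


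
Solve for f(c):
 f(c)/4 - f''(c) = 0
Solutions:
 f(c) = C1*exp(-c/2) + C2*exp(c/2)


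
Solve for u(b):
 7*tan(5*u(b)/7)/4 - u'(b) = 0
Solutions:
 u(b) = -7*asin(C1*exp(5*b/4))/5 + 7*pi/5
 u(b) = 7*asin(C1*exp(5*b/4))/5


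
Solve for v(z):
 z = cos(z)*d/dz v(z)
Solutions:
 v(z) = C1 + Integral(z/cos(z), z)


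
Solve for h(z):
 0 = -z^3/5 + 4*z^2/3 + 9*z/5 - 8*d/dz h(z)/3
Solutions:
 h(z) = C1 - 3*z^4/160 + z^3/6 + 27*z^2/80


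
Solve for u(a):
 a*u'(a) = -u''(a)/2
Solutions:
 u(a) = C1 + C2*erf(a)


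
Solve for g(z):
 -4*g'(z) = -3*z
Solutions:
 g(z) = C1 + 3*z^2/8


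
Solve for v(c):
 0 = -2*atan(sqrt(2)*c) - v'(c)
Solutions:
 v(c) = C1 - 2*c*atan(sqrt(2)*c) + sqrt(2)*log(2*c^2 + 1)/2


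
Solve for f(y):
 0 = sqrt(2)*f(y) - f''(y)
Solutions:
 f(y) = C1*exp(-2^(1/4)*y) + C2*exp(2^(1/4)*y)


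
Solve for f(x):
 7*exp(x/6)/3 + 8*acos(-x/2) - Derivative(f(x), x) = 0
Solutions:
 f(x) = C1 + 8*x*acos(-x/2) + 8*sqrt(4 - x^2) + 14*exp(x/6)


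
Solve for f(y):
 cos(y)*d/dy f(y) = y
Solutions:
 f(y) = C1 + Integral(y/cos(y), y)


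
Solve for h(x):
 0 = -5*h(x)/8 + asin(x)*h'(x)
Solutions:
 h(x) = C1*exp(5*Integral(1/asin(x), x)/8)


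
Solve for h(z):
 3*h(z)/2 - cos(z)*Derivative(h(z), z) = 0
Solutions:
 h(z) = C1*(sin(z) + 1)^(3/4)/(sin(z) - 1)^(3/4)


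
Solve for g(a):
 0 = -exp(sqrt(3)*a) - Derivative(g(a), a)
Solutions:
 g(a) = C1 - sqrt(3)*exp(sqrt(3)*a)/3


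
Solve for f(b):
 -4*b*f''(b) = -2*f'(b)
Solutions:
 f(b) = C1 + C2*b^(3/2)


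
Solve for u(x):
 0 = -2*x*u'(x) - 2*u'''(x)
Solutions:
 u(x) = C1 + Integral(C2*airyai(-x) + C3*airybi(-x), x)


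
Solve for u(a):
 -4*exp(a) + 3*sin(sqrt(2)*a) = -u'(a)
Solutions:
 u(a) = C1 + 4*exp(a) + 3*sqrt(2)*cos(sqrt(2)*a)/2


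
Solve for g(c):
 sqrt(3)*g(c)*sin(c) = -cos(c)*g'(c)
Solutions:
 g(c) = C1*cos(c)^(sqrt(3))


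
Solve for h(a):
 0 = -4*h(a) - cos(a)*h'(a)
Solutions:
 h(a) = C1*(sin(a)^2 - 2*sin(a) + 1)/(sin(a)^2 + 2*sin(a) + 1)


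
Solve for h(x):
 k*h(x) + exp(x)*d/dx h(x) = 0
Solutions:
 h(x) = C1*exp(k*exp(-x))


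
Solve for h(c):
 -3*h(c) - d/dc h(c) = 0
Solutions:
 h(c) = C1*exp(-3*c)


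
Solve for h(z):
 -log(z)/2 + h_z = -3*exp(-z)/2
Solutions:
 h(z) = C1 + z*log(z)/2 - z/2 + 3*exp(-z)/2


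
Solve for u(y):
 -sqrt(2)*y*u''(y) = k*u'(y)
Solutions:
 u(y) = C1 + y^(-sqrt(2)*re(k)/2 + 1)*(C2*sin(sqrt(2)*log(y)*Abs(im(k))/2) + C3*cos(sqrt(2)*log(y)*im(k)/2))


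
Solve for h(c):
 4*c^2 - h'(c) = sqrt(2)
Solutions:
 h(c) = C1 + 4*c^3/3 - sqrt(2)*c


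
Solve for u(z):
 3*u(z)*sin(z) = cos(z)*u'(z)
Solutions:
 u(z) = C1/cos(z)^3


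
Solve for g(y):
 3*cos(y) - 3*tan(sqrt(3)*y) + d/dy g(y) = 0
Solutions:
 g(y) = C1 - sqrt(3)*log(cos(sqrt(3)*y)) - 3*sin(y)


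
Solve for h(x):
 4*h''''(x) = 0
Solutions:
 h(x) = C1 + C2*x + C3*x^2 + C4*x^3


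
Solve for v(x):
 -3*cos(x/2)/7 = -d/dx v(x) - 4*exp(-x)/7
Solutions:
 v(x) = C1 + 6*sin(x/2)/7 + 4*exp(-x)/7


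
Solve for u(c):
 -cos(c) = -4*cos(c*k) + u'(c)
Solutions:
 u(c) = C1 - sin(c) + 4*sin(c*k)/k


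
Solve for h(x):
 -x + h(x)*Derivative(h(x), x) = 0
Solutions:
 h(x) = -sqrt(C1 + x^2)
 h(x) = sqrt(C1 + x^2)


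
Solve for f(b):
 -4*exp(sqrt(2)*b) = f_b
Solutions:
 f(b) = C1 - 2*sqrt(2)*exp(sqrt(2)*b)


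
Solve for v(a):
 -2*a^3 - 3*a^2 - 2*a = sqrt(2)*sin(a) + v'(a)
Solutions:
 v(a) = C1 - a^4/2 - a^3 - a^2 + sqrt(2)*cos(a)


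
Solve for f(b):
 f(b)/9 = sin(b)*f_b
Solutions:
 f(b) = C1*(cos(b) - 1)^(1/18)/(cos(b) + 1)^(1/18)


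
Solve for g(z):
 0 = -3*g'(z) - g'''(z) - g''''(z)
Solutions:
 g(z) = C1 + C2*exp(z*(-4 + 2*2^(1/3)/(9*sqrt(85) + 83)^(1/3) + 2^(2/3)*(9*sqrt(85) + 83)^(1/3))/12)*sin(2^(1/3)*sqrt(3)*z*(-2^(1/3)*(9*sqrt(85) + 83)^(1/3) + 2/(9*sqrt(85) + 83)^(1/3))/12) + C3*exp(z*(-4 + 2*2^(1/3)/(9*sqrt(85) + 83)^(1/3) + 2^(2/3)*(9*sqrt(85) + 83)^(1/3))/12)*cos(2^(1/3)*sqrt(3)*z*(-2^(1/3)*(9*sqrt(85) + 83)^(1/3) + 2/(9*sqrt(85) + 83)^(1/3))/12) + C4*exp(-z*(2*2^(1/3)/(9*sqrt(85) + 83)^(1/3) + 2 + 2^(2/3)*(9*sqrt(85) + 83)^(1/3))/6)


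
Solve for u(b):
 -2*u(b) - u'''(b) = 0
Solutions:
 u(b) = C3*exp(-2^(1/3)*b) + (C1*sin(2^(1/3)*sqrt(3)*b/2) + C2*cos(2^(1/3)*sqrt(3)*b/2))*exp(2^(1/3)*b/2)


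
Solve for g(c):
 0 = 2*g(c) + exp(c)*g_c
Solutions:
 g(c) = C1*exp(2*exp(-c))


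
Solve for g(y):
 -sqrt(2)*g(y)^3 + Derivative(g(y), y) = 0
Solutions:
 g(y) = -sqrt(2)*sqrt(-1/(C1 + sqrt(2)*y))/2
 g(y) = sqrt(2)*sqrt(-1/(C1 + sqrt(2)*y))/2


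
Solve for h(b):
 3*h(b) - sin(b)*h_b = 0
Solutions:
 h(b) = C1*(cos(b) - 1)^(3/2)/(cos(b) + 1)^(3/2)


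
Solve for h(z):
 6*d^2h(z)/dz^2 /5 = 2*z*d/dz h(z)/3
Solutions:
 h(z) = C1 + C2*erfi(sqrt(10)*z/6)


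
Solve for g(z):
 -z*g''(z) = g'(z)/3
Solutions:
 g(z) = C1 + C2*z^(2/3)


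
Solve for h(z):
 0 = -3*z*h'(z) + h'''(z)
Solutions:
 h(z) = C1 + Integral(C2*airyai(3^(1/3)*z) + C3*airybi(3^(1/3)*z), z)


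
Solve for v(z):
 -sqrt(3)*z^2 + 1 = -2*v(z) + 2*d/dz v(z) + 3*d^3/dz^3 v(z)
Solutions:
 v(z) = C1*exp(z*(-(9 + sqrt(89))^(1/3) + 2/(9 + sqrt(89))^(1/3))/6)*sin(sqrt(3)*z*(2/(9 + sqrt(89))^(1/3) + (9 + sqrt(89))^(1/3))/6) + C2*exp(z*(-(9 + sqrt(89))^(1/3) + 2/(9 + sqrt(89))^(1/3))/6)*cos(sqrt(3)*z*(2/(9 + sqrt(89))^(1/3) + (9 + sqrt(89))^(1/3))/6) + C3*exp(-z*(-(9 + sqrt(89))^(1/3) + 2/(9 + sqrt(89))^(1/3))/3) + sqrt(3)*z^2/2 + sqrt(3)*z - 1/2 + sqrt(3)


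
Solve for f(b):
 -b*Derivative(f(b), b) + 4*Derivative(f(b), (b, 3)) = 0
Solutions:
 f(b) = C1 + Integral(C2*airyai(2^(1/3)*b/2) + C3*airybi(2^(1/3)*b/2), b)


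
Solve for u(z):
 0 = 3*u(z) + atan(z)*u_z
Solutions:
 u(z) = C1*exp(-3*Integral(1/atan(z), z))


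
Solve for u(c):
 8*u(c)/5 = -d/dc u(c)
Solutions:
 u(c) = C1*exp(-8*c/5)


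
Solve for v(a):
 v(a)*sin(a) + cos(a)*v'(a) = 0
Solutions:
 v(a) = C1*cos(a)


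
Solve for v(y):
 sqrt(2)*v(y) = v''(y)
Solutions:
 v(y) = C1*exp(-2^(1/4)*y) + C2*exp(2^(1/4)*y)


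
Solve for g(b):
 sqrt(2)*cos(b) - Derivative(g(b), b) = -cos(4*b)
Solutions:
 g(b) = C1 + sqrt(2)*sin(b) + sin(4*b)/4


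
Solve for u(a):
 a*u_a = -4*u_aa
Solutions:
 u(a) = C1 + C2*erf(sqrt(2)*a/4)


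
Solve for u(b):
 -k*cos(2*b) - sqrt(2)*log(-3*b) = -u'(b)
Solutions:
 u(b) = C1 + sqrt(2)*b*(log(-b) - 1) + sqrt(2)*b*log(3) + k*sin(2*b)/2


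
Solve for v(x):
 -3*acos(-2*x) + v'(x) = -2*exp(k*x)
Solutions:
 v(x) = C1 + 3*x*acos(-2*x) + 3*sqrt(1 - 4*x^2)/2 - 2*Piecewise((exp(k*x)/k, Ne(k, 0)), (x, True))


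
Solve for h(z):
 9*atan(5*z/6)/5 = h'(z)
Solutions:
 h(z) = C1 + 9*z*atan(5*z/6)/5 - 27*log(25*z^2 + 36)/25


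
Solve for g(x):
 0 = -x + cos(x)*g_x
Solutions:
 g(x) = C1 + Integral(x/cos(x), x)


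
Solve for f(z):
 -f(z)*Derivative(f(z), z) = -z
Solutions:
 f(z) = -sqrt(C1 + z^2)
 f(z) = sqrt(C1 + z^2)


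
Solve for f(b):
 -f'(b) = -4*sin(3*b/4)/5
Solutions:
 f(b) = C1 - 16*cos(3*b/4)/15


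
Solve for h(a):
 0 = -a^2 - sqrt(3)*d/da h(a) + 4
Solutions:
 h(a) = C1 - sqrt(3)*a^3/9 + 4*sqrt(3)*a/3


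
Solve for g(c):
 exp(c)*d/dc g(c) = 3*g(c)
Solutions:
 g(c) = C1*exp(-3*exp(-c))


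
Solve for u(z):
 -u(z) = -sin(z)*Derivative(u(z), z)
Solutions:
 u(z) = C1*sqrt(cos(z) - 1)/sqrt(cos(z) + 1)


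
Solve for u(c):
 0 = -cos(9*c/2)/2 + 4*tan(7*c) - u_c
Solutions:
 u(c) = C1 - 4*log(cos(7*c))/7 - sin(9*c/2)/9


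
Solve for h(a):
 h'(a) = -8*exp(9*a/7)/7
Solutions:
 h(a) = C1 - 8*exp(9*a/7)/9


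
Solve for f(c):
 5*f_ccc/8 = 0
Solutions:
 f(c) = C1 + C2*c + C3*c^2


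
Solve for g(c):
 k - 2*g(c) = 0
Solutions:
 g(c) = k/2


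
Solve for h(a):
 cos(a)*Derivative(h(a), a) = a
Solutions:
 h(a) = C1 + Integral(a/cos(a), a)


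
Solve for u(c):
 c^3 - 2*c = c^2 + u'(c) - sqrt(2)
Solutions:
 u(c) = C1 + c^4/4 - c^3/3 - c^2 + sqrt(2)*c


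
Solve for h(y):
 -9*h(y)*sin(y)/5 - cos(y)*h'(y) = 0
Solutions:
 h(y) = C1*cos(y)^(9/5)


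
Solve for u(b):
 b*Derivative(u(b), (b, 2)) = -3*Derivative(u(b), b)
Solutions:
 u(b) = C1 + C2/b^2


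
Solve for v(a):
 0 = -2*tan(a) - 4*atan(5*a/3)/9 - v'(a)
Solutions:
 v(a) = C1 - 4*a*atan(5*a/3)/9 + 2*log(25*a^2 + 9)/15 + 2*log(cos(a))


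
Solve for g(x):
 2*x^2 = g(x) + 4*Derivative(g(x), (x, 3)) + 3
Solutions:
 g(x) = C3*exp(-2^(1/3)*x/2) + 2*x^2 + (C1*sin(2^(1/3)*sqrt(3)*x/4) + C2*cos(2^(1/3)*sqrt(3)*x/4))*exp(2^(1/3)*x/4) - 3


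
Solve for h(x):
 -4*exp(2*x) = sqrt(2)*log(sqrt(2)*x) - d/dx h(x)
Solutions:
 h(x) = C1 + sqrt(2)*x*log(x) + sqrt(2)*x*(-1 + log(2)/2) + 2*exp(2*x)


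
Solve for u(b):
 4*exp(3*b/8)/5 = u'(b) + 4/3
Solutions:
 u(b) = C1 - 4*b/3 + 32*exp(3*b/8)/15


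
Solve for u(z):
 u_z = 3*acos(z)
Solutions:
 u(z) = C1 + 3*z*acos(z) - 3*sqrt(1 - z^2)


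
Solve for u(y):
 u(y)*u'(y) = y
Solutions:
 u(y) = -sqrt(C1 + y^2)
 u(y) = sqrt(C1 + y^2)


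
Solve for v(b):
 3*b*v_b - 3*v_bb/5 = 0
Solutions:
 v(b) = C1 + C2*erfi(sqrt(10)*b/2)


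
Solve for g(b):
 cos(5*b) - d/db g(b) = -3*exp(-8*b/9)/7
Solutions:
 g(b) = C1 + sin(5*b)/5 - 27*exp(-8*b/9)/56


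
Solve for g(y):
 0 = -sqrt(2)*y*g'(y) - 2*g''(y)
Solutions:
 g(y) = C1 + C2*erf(2^(1/4)*y/2)


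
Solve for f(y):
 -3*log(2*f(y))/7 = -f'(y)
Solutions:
 -7*Integral(1/(log(_y) + log(2)), (_y, f(y)))/3 = C1 - y


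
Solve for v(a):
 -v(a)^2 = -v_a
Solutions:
 v(a) = -1/(C1 + a)


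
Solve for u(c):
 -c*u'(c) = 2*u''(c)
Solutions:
 u(c) = C1 + C2*erf(c/2)


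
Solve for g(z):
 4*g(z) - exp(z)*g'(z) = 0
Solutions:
 g(z) = C1*exp(-4*exp(-z))


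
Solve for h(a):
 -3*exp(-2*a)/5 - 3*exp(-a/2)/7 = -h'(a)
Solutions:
 h(a) = C1 - 3*exp(-2*a)/10 - 6*exp(-a/2)/7


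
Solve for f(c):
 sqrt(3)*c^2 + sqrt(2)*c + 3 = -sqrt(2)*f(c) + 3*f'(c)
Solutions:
 f(c) = C1*exp(sqrt(2)*c/3) - sqrt(6)*c^2/2 - 3*sqrt(3)*c - c - 9*sqrt(6)/2 - 3*sqrt(2)


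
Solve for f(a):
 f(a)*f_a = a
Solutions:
 f(a) = -sqrt(C1 + a^2)
 f(a) = sqrt(C1 + a^2)


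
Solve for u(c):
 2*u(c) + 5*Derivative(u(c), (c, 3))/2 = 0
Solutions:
 u(c) = C3*exp(-10^(2/3)*c/5) + (C1*sin(10^(2/3)*sqrt(3)*c/10) + C2*cos(10^(2/3)*sqrt(3)*c/10))*exp(10^(2/3)*c/10)


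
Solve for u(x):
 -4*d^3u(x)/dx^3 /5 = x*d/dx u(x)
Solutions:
 u(x) = C1 + Integral(C2*airyai(-10^(1/3)*x/2) + C3*airybi(-10^(1/3)*x/2), x)


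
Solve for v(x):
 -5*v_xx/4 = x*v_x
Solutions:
 v(x) = C1 + C2*erf(sqrt(10)*x/5)


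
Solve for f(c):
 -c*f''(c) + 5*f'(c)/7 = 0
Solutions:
 f(c) = C1 + C2*c^(12/7)


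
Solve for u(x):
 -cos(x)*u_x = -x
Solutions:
 u(x) = C1 + Integral(x/cos(x), x)


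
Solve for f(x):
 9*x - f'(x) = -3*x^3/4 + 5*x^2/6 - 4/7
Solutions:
 f(x) = C1 + 3*x^4/16 - 5*x^3/18 + 9*x^2/2 + 4*x/7


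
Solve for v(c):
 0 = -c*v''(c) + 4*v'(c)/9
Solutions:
 v(c) = C1 + C2*c^(13/9)


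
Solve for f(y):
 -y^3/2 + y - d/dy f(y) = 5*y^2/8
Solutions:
 f(y) = C1 - y^4/8 - 5*y^3/24 + y^2/2


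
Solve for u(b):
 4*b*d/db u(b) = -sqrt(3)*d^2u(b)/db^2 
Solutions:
 u(b) = C1 + C2*erf(sqrt(2)*3^(3/4)*b/3)


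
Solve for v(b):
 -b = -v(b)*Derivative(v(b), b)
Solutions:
 v(b) = -sqrt(C1 + b^2)
 v(b) = sqrt(C1 + b^2)


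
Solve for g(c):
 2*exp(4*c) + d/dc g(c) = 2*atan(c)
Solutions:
 g(c) = C1 + 2*c*atan(c) - exp(4*c)/2 - log(c^2 + 1)


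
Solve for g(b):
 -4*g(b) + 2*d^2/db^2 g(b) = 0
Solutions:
 g(b) = C1*exp(-sqrt(2)*b) + C2*exp(sqrt(2)*b)


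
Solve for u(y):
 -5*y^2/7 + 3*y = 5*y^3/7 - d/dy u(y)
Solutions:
 u(y) = C1 + 5*y^4/28 + 5*y^3/21 - 3*y^2/2


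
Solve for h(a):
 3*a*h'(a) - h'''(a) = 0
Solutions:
 h(a) = C1 + Integral(C2*airyai(3^(1/3)*a) + C3*airybi(3^(1/3)*a), a)


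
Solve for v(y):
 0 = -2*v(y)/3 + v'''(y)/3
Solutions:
 v(y) = C3*exp(2^(1/3)*y) + (C1*sin(2^(1/3)*sqrt(3)*y/2) + C2*cos(2^(1/3)*sqrt(3)*y/2))*exp(-2^(1/3)*y/2)


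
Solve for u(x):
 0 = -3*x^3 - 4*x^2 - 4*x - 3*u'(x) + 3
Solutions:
 u(x) = C1 - x^4/4 - 4*x^3/9 - 2*x^2/3 + x


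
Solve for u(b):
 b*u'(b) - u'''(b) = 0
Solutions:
 u(b) = C1 + Integral(C2*airyai(b) + C3*airybi(b), b)


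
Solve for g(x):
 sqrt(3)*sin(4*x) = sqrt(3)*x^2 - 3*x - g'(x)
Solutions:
 g(x) = C1 + sqrt(3)*x^3/3 - 3*x^2/2 + sqrt(3)*cos(4*x)/4


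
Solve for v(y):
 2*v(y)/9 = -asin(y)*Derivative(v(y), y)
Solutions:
 v(y) = C1*exp(-2*Integral(1/asin(y), y)/9)


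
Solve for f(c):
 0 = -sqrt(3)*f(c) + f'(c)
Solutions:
 f(c) = C1*exp(sqrt(3)*c)


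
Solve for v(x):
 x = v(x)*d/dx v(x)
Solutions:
 v(x) = -sqrt(C1 + x^2)
 v(x) = sqrt(C1 + x^2)


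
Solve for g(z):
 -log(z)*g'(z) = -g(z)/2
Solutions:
 g(z) = C1*exp(li(z)/2)


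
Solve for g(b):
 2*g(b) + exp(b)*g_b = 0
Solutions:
 g(b) = C1*exp(2*exp(-b))


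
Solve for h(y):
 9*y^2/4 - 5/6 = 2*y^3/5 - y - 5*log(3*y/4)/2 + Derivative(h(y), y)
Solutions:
 h(y) = C1 - y^4/10 + 3*y^3/4 + y^2/2 + 5*y*log(y)/2 - 5*y*log(2) - 10*y/3 + 5*y*log(3)/2


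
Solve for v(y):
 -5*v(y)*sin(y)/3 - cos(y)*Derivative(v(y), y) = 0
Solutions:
 v(y) = C1*cos(y)^(5/3)


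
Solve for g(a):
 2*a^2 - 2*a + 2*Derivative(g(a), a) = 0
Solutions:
 g(a) = C1 - a^3/3 + a^2/2


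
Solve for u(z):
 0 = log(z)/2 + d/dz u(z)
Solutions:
 u(z) = C1 - z*log(z)/2 + z/2


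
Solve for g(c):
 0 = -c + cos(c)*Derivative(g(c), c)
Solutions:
 g(c) = C1 + Integral(c/cos(c), c)


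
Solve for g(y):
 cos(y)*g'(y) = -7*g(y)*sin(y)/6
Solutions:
 g(y) = C1*cos(y)^(7/6)


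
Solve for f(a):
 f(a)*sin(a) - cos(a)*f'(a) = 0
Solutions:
 f(a) = C1/cos(a)


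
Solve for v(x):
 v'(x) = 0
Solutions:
 v(x) = C1


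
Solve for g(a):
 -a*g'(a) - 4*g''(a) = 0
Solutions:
 g(a) = C1 + C2*erf(sqrt(2)*a/4)


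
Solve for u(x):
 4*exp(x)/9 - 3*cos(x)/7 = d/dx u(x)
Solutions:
 u(x) = C1 + 4*exp(x)/9 - 3*sin(x)/7


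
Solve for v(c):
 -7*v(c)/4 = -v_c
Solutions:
 v(c) = C1*exp(7*c/4)


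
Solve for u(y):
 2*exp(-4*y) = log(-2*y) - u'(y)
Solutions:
 u(y) = C1 + y*log(-y) + y*(-1 + log(2)) + exp(-4*y)/2


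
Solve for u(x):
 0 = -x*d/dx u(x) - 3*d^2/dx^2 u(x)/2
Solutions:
 u(x) = C1 + C2*erf(sqrt(3)*x/3)


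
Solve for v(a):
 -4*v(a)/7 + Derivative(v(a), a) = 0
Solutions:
 v(a) = C1*exp(4*a/7)


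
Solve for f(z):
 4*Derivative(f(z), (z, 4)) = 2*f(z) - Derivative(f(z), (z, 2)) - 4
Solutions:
 f(z) = C1*exp(-sqrt(2)*z*sqrt(-1 + sqrt(33))/4) + C2*exp(sqrt(2)*z*sqrt(-1 + sqrt(33))/4) + C3*sin(sqrt(2)*z*sqrt(1 + sqrt(33))/4) + C4*cos(sqrt(2)*z*sqrt(1 + sqrt(33))/4) + 2


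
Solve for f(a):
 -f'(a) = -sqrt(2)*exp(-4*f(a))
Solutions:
 f(a) = log(-I*(C1 + 4*sqrt(2)*a)^(1/4))
 f(a) = log(I*(C1 + 4*sqrt(2)*a)^(1/4))
 f(a) = log(-(C1 + 4*sqrt(2)*a)^(1/4))
 f(a) = log(C1 + 4*sqrt(2)*a)/4


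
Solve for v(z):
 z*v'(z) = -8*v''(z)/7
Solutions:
 v(z) = C1 + C2*erf(sqrt(7)*z/4)


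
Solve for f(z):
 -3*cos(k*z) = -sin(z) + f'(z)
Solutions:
 f(z) = C1 - cos(z) - 3*sin(k*z)/k


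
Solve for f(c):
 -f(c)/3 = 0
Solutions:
 f(c) = 0


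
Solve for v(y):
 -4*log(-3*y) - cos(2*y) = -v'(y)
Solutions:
 v(y) = C1 + 4*y*log(-y) - 4*y + 4*y*log(3) + sin(2*y)/2


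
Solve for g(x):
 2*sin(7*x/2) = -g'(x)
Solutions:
 g(x) = C1 + 4*cos(7*x/2)/7


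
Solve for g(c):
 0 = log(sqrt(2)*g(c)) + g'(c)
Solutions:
 2*Integral(1/(2*log(_y) + log(2)), (_y, g(c))) = C1 - c


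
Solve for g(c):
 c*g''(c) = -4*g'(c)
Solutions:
 g(c) = C1 + C2/c^3


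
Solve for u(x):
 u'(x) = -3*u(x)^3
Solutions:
 u(x) = -sqrt(2)*sqrt(-1/(C1 - 3*x))/2
 u(x) = sqrt(2)*sqrt(-1/(C1 - 3*x))/2


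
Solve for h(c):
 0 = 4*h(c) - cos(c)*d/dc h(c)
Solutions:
 h(c) = C1*(sin(c)^2 + 2*sin(c) + 1)/(sin(c)^2 - 2*sin(c) + 1)


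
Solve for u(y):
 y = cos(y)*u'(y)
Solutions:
 u(y) = C1 + Integral(y/cos(y), y)


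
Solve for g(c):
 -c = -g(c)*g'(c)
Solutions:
 g(c) = -sqrt(C1 + c^2)
 g(c) = sqrt(C1 + c^2)


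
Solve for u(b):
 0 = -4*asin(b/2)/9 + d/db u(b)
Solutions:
 u(b) = C1 + 4*b*asin(b/2)/9 + 4*sqrt(4 - b^2)/9


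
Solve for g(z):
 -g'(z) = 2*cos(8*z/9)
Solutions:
 g(z) = C1 - 9*sin(8*z/9)/4


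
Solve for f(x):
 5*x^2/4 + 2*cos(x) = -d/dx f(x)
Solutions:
 f(x) = C1 - 5*x^3/12 - 2*sin(x)


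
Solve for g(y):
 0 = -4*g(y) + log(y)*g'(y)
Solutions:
 g(y) = C1*exp(4*li(y))


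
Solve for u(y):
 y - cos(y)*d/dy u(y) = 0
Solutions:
 u(y) = C1 + Integral(y/cos(y), y)


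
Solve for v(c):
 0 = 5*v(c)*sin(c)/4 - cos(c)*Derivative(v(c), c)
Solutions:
 v(c) = C1/cos(c)^(5/4)


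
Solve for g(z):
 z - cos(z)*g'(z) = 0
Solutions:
 g(z) = C1 + Integral(z/cos(z), z)


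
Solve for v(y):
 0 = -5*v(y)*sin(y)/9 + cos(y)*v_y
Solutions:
 v(y) = C1/cos(y)^(5/9)


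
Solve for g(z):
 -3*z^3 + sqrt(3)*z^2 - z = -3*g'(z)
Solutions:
 g(z) = C1 + z^4/4 - sqrt(3)*z^3/9 + z^2/6


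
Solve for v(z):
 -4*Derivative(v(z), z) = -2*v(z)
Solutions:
 v(z) = C1*exp(z/2)


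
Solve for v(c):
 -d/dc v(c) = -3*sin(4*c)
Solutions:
 v(c) = C1 - 3*cos(4*c)/4


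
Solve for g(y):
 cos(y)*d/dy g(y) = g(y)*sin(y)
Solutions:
 g(y) = C1/cos(y)


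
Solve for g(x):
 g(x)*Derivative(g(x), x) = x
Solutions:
 g(x) = -sqrt(C1 + x^2)
 g(x) = sqrt(C1 + x^2)


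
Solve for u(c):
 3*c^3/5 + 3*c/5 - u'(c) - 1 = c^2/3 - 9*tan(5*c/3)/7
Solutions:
 u(c) = C1 + 3*c^4/20 - c^3/9 + 3*c^2/10 - c - 27*log(cos(5*c/3))/35


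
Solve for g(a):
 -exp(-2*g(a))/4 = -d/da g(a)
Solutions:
 g(a) = log(-sqrt(C1 + 2*a)) - log(2)
 g(a) = log(C1 + 2*a)/2 - log(2)


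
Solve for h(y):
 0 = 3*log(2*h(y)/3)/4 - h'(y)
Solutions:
 -4*Integral(1/(log(_y) - log(3) + log(2)), (_y, h(y)))/3 = C1 - y


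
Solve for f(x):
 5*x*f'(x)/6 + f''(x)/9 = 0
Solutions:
 f(x) = C1 + C2*erf(sqrt(15)*x/2)


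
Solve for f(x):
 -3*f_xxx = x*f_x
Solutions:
 f(x) = C1 + Integral(C2*airyai(-3^(2/3)*x/3) + C3*airybi(-3^(2/3)*x/3), x)


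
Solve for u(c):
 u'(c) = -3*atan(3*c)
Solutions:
 u(c) = C1 - 3*c*atan(3*c) + log(9*c^2 + 1)/2


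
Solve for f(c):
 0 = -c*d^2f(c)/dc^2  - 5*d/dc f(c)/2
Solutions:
 f(c) = C1 + C2/c^(3/2)


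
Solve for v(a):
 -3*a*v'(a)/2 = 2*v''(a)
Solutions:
 v(a) = C1 + C2*erf(sqrt(6)*a/4)


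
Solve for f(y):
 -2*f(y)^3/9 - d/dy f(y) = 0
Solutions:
 f(y) = -3*sqrt(2)*sqrt(-1/(C1 - 2*y))/2
 f(y) = 3*sqrt(2)*sqrt(-1/(C1 - 2*y))/2


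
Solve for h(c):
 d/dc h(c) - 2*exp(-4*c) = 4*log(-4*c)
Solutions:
 h(c) = C1 + 4*c*log(-c) + 4*c*(-1 + 2*log(2)) - exp(-4*c)/2


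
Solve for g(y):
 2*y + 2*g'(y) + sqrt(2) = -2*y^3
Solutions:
 g(y) = C1 - y^4/4 - y^2/2 - sqrt(2)*y/2


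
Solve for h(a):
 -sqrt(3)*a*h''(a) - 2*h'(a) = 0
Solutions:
 h(a) = C1 + C2*a^(1 - 2*sqrt(3)/3)


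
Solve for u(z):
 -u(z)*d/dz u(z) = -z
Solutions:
 u(z) = -sqrt(C1 + z^2)
 u(z) = sqrt(C1 + z^2)


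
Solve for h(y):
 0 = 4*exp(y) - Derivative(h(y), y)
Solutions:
 h(y) = C1 + 4*exp(y)


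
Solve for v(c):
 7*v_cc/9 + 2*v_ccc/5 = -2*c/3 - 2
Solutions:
 v(c) = C1 + C2*c + C3*exp(-35*c/18) - c^3/7 - 261*c^2/245


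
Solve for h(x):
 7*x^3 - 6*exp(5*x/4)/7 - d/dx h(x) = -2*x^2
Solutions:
 h(x) = C1 + 7*x^4/4 + 2*x^3/3 - 24*exp(5*x/4)/35


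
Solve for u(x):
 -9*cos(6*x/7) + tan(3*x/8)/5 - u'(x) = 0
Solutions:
 u(x) = C1 - 8*log(cos(3*x/8))/15 - 21*sin(6*x/7)/2
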